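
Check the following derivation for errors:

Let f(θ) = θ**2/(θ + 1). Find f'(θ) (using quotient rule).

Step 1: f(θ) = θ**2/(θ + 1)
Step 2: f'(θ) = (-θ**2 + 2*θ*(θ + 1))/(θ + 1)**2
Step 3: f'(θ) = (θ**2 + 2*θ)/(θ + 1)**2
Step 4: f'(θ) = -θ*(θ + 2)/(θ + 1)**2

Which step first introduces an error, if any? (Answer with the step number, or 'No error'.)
Step 4

Step 4 is incorrect due to a sign flip.
The step shows: -θ*(θ + 2)/(θ + 1)**2
The correct value should be: θ*(θ + 2)/(θ + 1)**2

Explanation: The sign of the whole expression was flipped: the term θ*(θ + 2)/(θ + 1)**2 was incorrectly written as -θ*(θ + 2)/(θ + 1)**2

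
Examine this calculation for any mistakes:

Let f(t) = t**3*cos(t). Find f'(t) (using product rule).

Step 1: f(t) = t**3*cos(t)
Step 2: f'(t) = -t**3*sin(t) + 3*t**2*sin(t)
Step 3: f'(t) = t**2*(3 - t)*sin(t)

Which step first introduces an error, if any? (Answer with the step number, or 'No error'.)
Step 2

Step 2 is incorrect due to a wrong trig function.
The step shows: -t**3*sin(t) + 3*t**2*sin(t)
The correct value should be: -t**3*sin(t) + 3*t**2*cos(t)

Explanation: cos(t) was incorrectly written as sin(t): the term 3*t**2*cos(t) was incorrectly written as 3*t**2*sin(t)
The later steps are derived from this incorrect expression, so the error originates in Step 2.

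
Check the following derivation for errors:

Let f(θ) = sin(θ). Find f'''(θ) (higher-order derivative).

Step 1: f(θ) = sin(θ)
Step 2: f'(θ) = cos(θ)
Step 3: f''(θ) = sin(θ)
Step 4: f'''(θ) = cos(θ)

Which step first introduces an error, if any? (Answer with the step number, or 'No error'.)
Step 3

Step 3 is incorrect due to a sign flip.
The step shows: sin(θ)
The correct value should be: -sin(θ)

Explanation: The sign of the whole expression was flipped: the term -sin(θ) was incorrectly written as sin(θ)
The later steps are derived from this incorrect expression, so the error originates in Step 3.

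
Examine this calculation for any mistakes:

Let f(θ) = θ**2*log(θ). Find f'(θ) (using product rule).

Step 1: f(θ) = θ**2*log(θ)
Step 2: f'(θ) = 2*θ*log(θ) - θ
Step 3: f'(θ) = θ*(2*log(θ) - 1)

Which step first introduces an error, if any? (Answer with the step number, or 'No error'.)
Step 2

Step 2 is incorrect due to a sign flip.
The step shows: 2*θ*log(θ) - θ
The correct value should be: 2*θ*log(θ) + θ

Explanation: The sign of one term was flipped: the term θ was incorrectly written as -θ
The later steps are derived from this incorrect expression, so the error originates in Step 2.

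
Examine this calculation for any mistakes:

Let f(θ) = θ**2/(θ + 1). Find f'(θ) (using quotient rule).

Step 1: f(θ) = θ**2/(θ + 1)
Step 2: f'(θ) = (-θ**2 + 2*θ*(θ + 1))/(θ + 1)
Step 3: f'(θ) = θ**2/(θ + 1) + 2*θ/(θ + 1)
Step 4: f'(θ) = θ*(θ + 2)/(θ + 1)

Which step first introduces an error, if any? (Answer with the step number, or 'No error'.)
Step 2

Step 2 is incorrect due to a wrong exponent.
The step shows: (-θ**2 + 2*θ*(θ + 1))/(θ + 1)
The correct value should be: (-θ**2 + 2*θ*(θ + 1))/(θ + 1)**2

Explanation: The exponent -2 on θ + 1 was incorrectly written as -1: the term (-θ**2 + 2*θ*(θ + 1))/(θ + 1)**2 was incorrectly written as (-θ**2 + 2*θ*(θ + 1))/(θ + 1)
The later steps are derived from this incorrect expression, so the error originates in Step 2.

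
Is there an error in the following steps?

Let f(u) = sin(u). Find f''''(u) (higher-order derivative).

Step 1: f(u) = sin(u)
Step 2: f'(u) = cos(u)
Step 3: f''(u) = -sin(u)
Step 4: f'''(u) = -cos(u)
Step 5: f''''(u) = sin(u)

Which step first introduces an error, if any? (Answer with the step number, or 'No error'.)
No error

All steps in this derivation are correct.
The final answer f''''(u) = sin(u) is valid.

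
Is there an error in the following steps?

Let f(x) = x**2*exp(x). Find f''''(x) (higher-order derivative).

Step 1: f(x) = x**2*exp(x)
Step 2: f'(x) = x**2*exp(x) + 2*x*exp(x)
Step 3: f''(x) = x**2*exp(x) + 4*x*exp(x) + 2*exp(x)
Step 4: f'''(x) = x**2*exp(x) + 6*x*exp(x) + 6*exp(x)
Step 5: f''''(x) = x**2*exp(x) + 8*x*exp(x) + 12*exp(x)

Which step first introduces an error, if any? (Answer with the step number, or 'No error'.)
No error

All steps in this derivation are correct.
The final answer f''''(x) = x**2*exp(x) + 8*x*exp(x) + 12*exp(x) is valid.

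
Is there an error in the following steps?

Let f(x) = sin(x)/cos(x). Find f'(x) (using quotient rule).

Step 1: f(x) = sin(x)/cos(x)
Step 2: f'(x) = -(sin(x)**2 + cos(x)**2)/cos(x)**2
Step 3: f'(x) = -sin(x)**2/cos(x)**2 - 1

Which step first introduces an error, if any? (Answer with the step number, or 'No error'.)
Step 2

Step 2 is incorrect due to a sign flip.
The step shows: -(sin(x)**2 + cos(x)**2)/cos(x)**2
The correct value should be: (sin(x)**2 + cos(x)**2)/cos(x)**2

Explanation: The sign of the whole expression was flipped: the term (sin(x)**2 + cos(x)**2)/cos(x)**2 was incorrectly written as -(sin(x)**2 + cos(x)**2)/cos(x)**2
The later steps are derived from this incorrect expression, so the error originates in Step 2.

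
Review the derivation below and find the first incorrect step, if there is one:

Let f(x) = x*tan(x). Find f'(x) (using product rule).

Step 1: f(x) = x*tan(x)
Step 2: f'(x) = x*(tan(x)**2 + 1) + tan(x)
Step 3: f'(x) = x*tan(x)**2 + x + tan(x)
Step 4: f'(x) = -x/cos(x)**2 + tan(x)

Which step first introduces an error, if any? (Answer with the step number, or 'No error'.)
Step 4

Step 4 is incorrect due to a sign flip.
The step shows: -x/cos(x)**2 + tan(x)
The correct value should be: x/cos(x)**2 + tan(x)

Explanation: The sign of one term was flipped: the term x/cos(x)**2 was incorrectly written as -x/cos(x)**2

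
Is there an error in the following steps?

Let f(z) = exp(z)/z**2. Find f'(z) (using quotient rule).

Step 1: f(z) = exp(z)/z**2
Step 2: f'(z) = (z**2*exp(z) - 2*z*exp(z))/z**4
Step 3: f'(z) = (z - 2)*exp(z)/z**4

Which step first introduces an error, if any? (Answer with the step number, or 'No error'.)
Step 3

Step 3 is incorrect due to a wrong exponent.
The step shows: (z - 2)*exp(z)/z**4
The correct value should be: (z - 2)*exp(z)/z**3

Explanation: The exponent -3 on z was incorrectly written as -4: the term (z - 2)*exp(z)/z**3 was incorrectly written as (z - 2)*exp(z)/z**4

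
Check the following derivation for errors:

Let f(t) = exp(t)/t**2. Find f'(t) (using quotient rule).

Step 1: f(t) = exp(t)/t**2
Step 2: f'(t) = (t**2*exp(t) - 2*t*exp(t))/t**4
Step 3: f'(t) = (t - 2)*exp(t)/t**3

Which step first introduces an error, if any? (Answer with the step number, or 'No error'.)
No error

All steps in this derivation are correct.
The final answer f'(t) = (t - 2)*exp(t)/t**3 is valid.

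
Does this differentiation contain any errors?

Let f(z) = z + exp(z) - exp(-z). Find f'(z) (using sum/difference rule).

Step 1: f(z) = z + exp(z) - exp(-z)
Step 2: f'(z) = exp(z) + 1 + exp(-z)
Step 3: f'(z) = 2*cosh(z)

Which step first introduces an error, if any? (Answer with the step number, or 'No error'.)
Step 3

Step 3 is incorrect due to a dropped term.
The step shows: 2*cosh(z)
The correct value should be: 2*cosh(z) + 1

Explanation: A term was dropped: the term 1 was incorrectly omitted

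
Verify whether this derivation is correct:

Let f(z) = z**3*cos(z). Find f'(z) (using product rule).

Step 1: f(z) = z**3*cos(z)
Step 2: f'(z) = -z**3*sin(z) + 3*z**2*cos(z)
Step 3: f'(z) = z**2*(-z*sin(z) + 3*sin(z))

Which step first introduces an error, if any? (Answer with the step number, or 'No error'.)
Step 3

Step 3 is incorrect due to a wrong trig function.
The step shows: z**2*(-z*sin(z) + 3*sin(z))
The correct value should be: z**2*(-z*sin(z) + 3*cos(z))

Explanation: cos(z) was incorrectly written as sin(z): the term z**2*(-z*sin(z) + 3*cos(z)) was incorrectly written as z**2*(-z*sin(z) + 3*sin(z))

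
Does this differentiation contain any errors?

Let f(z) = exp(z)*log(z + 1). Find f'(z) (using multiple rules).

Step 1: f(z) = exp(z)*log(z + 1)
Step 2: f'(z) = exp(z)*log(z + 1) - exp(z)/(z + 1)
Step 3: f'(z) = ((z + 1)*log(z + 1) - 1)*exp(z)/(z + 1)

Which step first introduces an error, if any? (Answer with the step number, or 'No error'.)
Step 2

Step 2 is incorrect due to a sign flip.
The step shows: exp(z)*log(z + 1) - exp(z)/(z + 1)
The correct value should be: exp(z)*log(z + 1) + exp(z)/(z + 1)

Explanation: The sign of one term was flipped: the term exp(z)/(z + 1) was incorrectly written as -exp(z)/(z + 1)
The later steps are derived from this incorrect expression, so the error originates in Step 2.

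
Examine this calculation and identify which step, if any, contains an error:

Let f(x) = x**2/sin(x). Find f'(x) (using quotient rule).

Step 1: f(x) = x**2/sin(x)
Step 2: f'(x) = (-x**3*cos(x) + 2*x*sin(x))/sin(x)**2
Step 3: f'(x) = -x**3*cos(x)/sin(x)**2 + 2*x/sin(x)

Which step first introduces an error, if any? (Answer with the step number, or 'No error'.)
Step 2

Step 2 is incorrect due to a wrong exponent.
The step shows: (-x**3*cos(x) + 2*x*sin(x))/sin(x)**2
The correct value should be: (-x**2*cos(x) + 2*x*sin(x))/sin(x)**2

Explanation: The exponent 2 on x was incorrectly written as 3: the term (-x**2*cos(x) + 2*x*sin(x))/sin(x)**2 was incorrectly written as (-x**3*cos(x) + 2*x*sin(x))/sin(x)**2
The later steps are derived from this incorrect expression, so the error originates in Step 2.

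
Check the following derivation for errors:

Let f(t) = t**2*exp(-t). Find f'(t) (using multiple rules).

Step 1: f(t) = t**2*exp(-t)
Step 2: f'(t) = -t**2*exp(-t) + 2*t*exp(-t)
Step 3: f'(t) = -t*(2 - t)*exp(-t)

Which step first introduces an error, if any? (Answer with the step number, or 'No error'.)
Step 3

Step 3 is incorrect due to a sign flip.
The step shows: -t*(2 - t)*exp(-t)
The correct value should be: t*(2 - t)*exp(-t)

Explanation: The sign of the whole expression was flipped: the term t*(2 - t)*exp(-t) was incorrectly written as -t*(2 - t)*exp(-t)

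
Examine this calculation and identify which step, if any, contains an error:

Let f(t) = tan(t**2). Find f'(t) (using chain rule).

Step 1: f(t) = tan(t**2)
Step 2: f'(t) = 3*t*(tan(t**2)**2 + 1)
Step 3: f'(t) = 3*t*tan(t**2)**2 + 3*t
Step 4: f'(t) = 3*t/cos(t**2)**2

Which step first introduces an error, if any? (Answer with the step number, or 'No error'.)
Step 2

Step 2 is incorrect due to a wrong coefficient.
The step shows: 3*t*(tan(t**2)**2 + 1)
The correct value should be: 2*t*(tan(t**2)**2 + 1)

Explanation: The coefficient 2 was incorrectly written as 3: the term 2*t*(tan(t**2)**2 + 1) was incorrectly written as 3*t*(tan(t**2)**2 + 1)
The later steps are derived from this incorrect expression, so the error originates in Step 2.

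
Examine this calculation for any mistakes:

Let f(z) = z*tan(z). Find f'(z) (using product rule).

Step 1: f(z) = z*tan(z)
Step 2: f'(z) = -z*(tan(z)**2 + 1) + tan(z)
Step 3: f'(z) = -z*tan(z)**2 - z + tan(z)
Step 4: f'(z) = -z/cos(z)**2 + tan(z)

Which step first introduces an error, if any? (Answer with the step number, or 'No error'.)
Step 2

Step 2 is incorrect due to a sign flip.
The step shows: -z*(tan(z)**2 + 1) + tan(z)
The correct value should be: z*(tan(z)**2 + 1) + tan(z)

Explanation: The sign of one term was flipped: the term z*(tan(z)**2 + 1) was incorrectly written as -z*(tan(z)**2 + 1)
The later steps are derived from this incorrect expression, so the error originates in Step 2.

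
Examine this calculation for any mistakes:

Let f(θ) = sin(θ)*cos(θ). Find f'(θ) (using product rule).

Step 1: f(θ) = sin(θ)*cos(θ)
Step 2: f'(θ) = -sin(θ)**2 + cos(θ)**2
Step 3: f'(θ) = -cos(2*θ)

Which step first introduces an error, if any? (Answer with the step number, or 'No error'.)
Step 3

Step 3 is incorrect due to a sign flip.
The step shows: -cos(2*θ)
The correct value should be: cos(2*θ)

Explanation: The sign of the whole expression was flipped: the term cos(2*θ) was incorrectly written as -cos(2*θ)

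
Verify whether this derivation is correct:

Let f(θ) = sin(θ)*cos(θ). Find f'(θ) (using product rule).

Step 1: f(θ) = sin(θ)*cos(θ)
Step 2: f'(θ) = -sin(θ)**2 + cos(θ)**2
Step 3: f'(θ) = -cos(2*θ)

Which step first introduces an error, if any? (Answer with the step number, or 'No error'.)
Step 3

Step 3 is incorrect due to a sign flip.
The step shows: -cos(2*θ)
The correct value should be: cos(2*θ)

Explanation: The sign of the whole expression was flipped: the term cos(2*θ) was incorrectly written as -cos(2*θ)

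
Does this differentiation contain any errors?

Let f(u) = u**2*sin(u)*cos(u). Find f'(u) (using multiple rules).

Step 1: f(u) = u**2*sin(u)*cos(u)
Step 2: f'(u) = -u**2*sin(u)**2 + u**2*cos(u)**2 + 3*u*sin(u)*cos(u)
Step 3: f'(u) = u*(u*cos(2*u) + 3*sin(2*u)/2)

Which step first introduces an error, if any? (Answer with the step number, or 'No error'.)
Step 2

Step 2 is incorrect due to a wrong coefficient.
The step shows: -u**2*sin(u)**2 + u**2*cos(u)**2 + 3*u*sin(u)*cos(u)
The correct value should be: -u**2*sin(u)**2 + u**2*cos(u)**2 + 2*u*sin(u)*cos(u)

Explanation: The coefficient 2 was incorrectly written as 3: the term 2*u*sin(u)*cos(u) was incorrectly written as 3*u*sin(u)*cos(u)
The later steps are derived from this incorrect expression, so the error originates in Step 2.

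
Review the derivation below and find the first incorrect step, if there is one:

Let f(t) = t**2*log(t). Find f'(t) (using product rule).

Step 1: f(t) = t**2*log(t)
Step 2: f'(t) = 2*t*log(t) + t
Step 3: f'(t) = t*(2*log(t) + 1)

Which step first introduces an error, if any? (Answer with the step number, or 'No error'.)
No error

All steps in this derivation are correct.
The final answer f'(t) = t*(2*log(t) + 1) is valid.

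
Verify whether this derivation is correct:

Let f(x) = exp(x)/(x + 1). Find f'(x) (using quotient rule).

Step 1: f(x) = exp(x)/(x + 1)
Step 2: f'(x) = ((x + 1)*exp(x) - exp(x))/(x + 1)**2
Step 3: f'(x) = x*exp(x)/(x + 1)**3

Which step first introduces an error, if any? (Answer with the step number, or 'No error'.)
Step 3

Step 3 is incorrect due to a wrong exponent.
The step shows: x*exp(x)/(x + 1)**3
The correct value should be: x*exp(x)/(x + 1)**2

Explanation: The exponent -2 on x + 1 was incorrectly written as -3: the term x*exp(x)/(x + 1)**2 was incorrectly written as x*exp(x)/(x + 1)**3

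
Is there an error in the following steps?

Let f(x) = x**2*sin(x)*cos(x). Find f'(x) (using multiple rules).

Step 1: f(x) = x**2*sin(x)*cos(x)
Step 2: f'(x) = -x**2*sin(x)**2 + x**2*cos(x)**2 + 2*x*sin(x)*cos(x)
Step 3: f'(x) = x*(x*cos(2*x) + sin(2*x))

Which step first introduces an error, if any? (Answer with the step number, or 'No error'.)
No error

All steps in this derivation are correct.
The final answer f'(x) = x*(x*cos(2*x) + sin(2*x)) is valid.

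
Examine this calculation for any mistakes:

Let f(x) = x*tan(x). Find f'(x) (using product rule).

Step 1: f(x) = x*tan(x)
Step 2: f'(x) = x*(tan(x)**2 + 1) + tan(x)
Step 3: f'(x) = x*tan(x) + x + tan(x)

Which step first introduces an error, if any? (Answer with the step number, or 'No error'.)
Step 3

Step 3 is incorrect due to a wrong exponent.
The step shows: x*tan(x) + x + tan(x)
The correct value should be: x*tan(x)**2 + x + tan(x)

Explanation: The exponent 2 on tan(x) was incorrectly written as 1: the term x*tan(x)**2 was incorrectly written as x*tan(x)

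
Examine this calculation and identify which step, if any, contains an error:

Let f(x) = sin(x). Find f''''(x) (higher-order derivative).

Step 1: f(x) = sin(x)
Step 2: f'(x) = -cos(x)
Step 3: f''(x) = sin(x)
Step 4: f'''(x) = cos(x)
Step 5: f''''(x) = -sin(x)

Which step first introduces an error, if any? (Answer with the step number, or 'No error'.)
Step 2

Step 2 is incorrect due to a sign flip.
The step shows: -cos(x)
The correct value should be: cos(x)

Explanation: The sign of the whole expression was flipped: the term cos(x) was incorrectly written as -cos(x)
The later steps are derived from this incorrect expression, so the error originates in Step 2.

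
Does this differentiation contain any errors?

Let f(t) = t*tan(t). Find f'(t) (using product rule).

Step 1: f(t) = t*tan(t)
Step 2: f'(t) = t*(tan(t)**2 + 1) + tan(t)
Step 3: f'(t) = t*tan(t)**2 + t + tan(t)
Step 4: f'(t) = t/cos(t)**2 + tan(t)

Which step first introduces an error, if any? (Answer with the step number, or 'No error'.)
No error

All steps in this derivation are correct.
The final answer f'(t) = t/cos(t)**2 + tan(t) is valid.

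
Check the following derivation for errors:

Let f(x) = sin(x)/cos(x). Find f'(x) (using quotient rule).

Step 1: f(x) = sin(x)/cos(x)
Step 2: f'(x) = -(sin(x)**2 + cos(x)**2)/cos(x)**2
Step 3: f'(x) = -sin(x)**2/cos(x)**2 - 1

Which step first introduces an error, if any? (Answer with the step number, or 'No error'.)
Step 2

Step 2 is incorrect due to a sign flip.
The step shows: -(sin(x)**2 + cos(x)**2)/cos(x)**2
The correct value should be: (sin(x)**2 + cos(x)**2)/cos(x)**2

Explanation: The sign of the whole expression was flipped: the term (sin(x)**2 + cos(x)**2)/cos(x)**2 was incorrectly written as -(sin(x)**2 + cos(x)**2)/cos(x)**2
The later steps are derived from this incorrect expression, so the error originates in Step 2.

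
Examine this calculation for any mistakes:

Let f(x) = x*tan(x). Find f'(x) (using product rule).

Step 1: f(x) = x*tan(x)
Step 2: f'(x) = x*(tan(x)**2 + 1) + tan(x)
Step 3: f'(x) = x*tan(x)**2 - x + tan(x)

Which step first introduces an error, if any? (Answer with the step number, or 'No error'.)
Step 3

Step 3 is incorrect due to a sign flip.
The step shows: x*tan(x)**2 - x + tan(x)
The correct value should be: x*tan(x)**2 + x + tan(x)

Explanation: The sign of one term was flipped: the term x was incorrectly written as -x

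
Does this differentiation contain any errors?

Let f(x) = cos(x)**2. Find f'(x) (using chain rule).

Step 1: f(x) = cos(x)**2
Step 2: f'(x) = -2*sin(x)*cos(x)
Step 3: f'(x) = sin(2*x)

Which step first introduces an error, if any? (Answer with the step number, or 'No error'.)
Step 3

Step 3 is incorrect due to a sign flip.
The step shows: sin(2*x)
The correct value should be: -sin(2*x)

Explanation: The sign of the whole expression was flipped: the term -sin(2*x) was incorrectly written as sin(2*x)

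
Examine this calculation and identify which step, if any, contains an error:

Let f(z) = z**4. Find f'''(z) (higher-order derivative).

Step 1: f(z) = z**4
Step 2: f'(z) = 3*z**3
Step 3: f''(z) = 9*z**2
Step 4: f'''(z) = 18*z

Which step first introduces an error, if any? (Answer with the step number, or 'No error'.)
Step 2

Step 2 is incorrect due to a wrong coefficient.
The step shows: 3*z**3
The correct value should be: 4*z**3

Explanation: The coefficient 4 was incorrectly written as 3: the term 4*z**3 was incorrectly written as 3*z**3
The later steps are derived from this incorrect expression, so the error originates in Step 2.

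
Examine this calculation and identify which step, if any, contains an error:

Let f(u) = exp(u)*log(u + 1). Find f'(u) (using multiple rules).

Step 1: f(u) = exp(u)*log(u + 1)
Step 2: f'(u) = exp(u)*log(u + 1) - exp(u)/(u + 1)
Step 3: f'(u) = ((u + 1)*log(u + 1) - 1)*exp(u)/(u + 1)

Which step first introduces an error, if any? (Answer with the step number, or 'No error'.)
Step 2

Step 2 is incorrect due to a sign flip.
The step shows: exp(u)*log(u + 1) - exp(u)/(u + 1)
The correct value should be: exp(u)*log(u + 1) + exp(u)/(u + 1)

Explanation: The sign of one term was flipped: the term exp(u)/(u + 1) was incorrectly written as -exp(u)/(u + 1)
The later steps are derived from this incorrect expression, so the error originates in Step 2.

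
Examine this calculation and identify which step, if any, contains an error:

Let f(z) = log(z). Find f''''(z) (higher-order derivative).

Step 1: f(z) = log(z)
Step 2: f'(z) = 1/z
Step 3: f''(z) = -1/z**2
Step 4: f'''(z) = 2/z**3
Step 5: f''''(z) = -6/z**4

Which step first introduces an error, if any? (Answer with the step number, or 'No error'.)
No error

All steps in this derivation are correct.
The final answer f''''(z) = -6/z**4 is valid.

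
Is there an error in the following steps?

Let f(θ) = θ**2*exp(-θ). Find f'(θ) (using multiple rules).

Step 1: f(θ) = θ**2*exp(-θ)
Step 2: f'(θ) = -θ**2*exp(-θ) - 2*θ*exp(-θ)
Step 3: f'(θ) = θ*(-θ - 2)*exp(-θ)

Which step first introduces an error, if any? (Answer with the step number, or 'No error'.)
Step 2

Step 2 is incorrect due to a sign flip.
The step shows: -θ**2*exp(-θ) - 2*θ*exp(-θ)
The correct value should be: -θ**2*exp(-θ) + 2*θ*exp(-θ)

Explanation: The sign of one term was flipped: the term 2*θ*exp(-θ) was incorrectly written as -2*θ*exp(-θ)
The later steps are derived from this incorrect expression, so the error originates in Step 2.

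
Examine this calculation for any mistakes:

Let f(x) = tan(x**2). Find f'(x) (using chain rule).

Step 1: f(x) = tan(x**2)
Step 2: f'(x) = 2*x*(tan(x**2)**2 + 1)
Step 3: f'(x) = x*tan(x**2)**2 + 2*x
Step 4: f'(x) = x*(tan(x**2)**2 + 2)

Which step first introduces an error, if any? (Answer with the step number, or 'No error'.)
Step 3

Step 3 is incorrect due to a wrong coefficient.
The step shows: x*tan(x**2)**2 + 2*x
The correct value should be: 2*x*tan(x**2)**2 + 2*x

Explanation: The coefficient 2 was incorrectly written as 1: the term 2*x*tan(x**2)**2 was incorrectly written as x*tan(x**2)**2
The later steps are derived from this incorrect expression, so the error originates in Step 3.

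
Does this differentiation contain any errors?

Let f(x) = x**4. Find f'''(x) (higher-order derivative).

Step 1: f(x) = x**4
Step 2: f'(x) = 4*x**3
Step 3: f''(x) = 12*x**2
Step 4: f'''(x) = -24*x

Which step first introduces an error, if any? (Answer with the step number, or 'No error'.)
Step 4

Step 4 is incorrect due to a sign flip.
The step shows: -24*x
The correct value should be: 24*x

Explanation: The sign of the whole expression was flipped: the term 24*x was incorrectly written as -24*x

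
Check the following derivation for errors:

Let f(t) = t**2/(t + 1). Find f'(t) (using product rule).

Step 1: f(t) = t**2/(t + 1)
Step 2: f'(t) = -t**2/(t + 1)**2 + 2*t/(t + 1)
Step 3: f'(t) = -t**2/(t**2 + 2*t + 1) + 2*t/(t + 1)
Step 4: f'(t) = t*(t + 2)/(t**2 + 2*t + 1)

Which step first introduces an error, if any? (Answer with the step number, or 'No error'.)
No error

All steps in this derivation are correct.
The final answer f'(t) = t*(t + 2)/(t**2 + 2*t + 1) is valid.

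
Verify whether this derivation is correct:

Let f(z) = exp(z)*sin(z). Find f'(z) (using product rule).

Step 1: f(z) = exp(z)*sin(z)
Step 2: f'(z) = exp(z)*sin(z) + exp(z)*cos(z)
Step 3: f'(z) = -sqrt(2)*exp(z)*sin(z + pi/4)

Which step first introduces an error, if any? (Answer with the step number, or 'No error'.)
Step 3

Step 3 is incorrect due to a sign flip.
The step shows: -sqrt(2)*exp(z)*sin(z + pi/4)
The correct value should be: sqrt(2)*exp(z)*sin(z + pi/4)

Explanation: The sign of the whole expression was flipped: the term sqrt(2)*exp(z)*sin(z + pi/4) was incorrectly written as -sqrt(2)*exp(z)*sin(z + pi/4)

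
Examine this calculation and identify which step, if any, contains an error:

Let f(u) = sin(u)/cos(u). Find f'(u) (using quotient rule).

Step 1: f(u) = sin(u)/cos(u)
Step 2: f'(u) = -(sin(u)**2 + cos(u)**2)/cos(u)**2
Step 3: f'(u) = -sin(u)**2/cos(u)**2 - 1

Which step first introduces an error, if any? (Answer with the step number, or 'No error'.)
Step 2

Step 2 is incorrect due to a sign flip.
The step shows: -(sin(u)**2 + cos(u)**2)/cos(u)**2
The correct value should be: (sin(u)**2 + cos(u)**2)/cos(u)**2

Explanation: The sign of the whole expression was flipped: the term (sin(u)**2 + cos(u)**2)/cos(u)**2 was incorrectly written as -(sin(u)**2 + cos(u)**2)/cos(u)**2
The later steps are derived from this incorrect expression, so the error originates in Step 2.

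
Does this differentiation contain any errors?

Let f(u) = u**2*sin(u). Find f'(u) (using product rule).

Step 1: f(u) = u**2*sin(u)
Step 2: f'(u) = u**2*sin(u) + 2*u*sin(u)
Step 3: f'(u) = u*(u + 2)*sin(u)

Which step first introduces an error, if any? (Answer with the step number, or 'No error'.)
Step 2

Step 2 is incorrect due to a wrong trig function.
The step shows: u**2*sin(u) + 2*u*sin(u)
The correct value should be: u**2*cos(u) + 2*u*sin(u)

Explanation: cos(u) was incorrectly written as sin(u): the term u**2*cos(u) was incorrectly written as u**2*sin(u)
The later steps are derived from this incorrect expression, so the error originates in Step 2.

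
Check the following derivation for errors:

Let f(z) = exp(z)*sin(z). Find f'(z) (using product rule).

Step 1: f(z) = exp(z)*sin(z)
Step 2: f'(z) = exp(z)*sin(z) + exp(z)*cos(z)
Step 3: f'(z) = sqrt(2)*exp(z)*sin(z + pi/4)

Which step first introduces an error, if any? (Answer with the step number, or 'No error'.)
No error

All steps in this derivation are correct.
The final answer f'(z) = sqrt(2)*exp(z)*sin(z + pi/4) is valid.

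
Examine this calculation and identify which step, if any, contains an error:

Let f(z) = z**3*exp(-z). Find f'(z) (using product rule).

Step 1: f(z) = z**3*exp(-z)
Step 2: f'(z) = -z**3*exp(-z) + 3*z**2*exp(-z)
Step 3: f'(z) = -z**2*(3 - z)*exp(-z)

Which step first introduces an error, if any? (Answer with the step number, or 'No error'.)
Step 3

Step 3 is incorrect due to a sign flip.
The step shows: -z**2*(3 - z)*exp(-z)
The correct value should be: z**2*(3 - z)*exp(-z)

Explanation: The sign of the whole expression was flipped: the term z**2*(3 - z)*exp(-z) was incorrectly written as -z**2*(3 - z)*exp(-z)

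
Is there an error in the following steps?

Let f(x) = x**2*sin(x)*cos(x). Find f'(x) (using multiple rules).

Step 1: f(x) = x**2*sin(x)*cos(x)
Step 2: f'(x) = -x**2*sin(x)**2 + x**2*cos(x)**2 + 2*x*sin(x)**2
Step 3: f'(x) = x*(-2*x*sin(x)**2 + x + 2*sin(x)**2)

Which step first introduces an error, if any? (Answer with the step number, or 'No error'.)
Step 2

Step 2 is incorrect due to a wrong trig function.
The step shows: -x**2*sin(x)**2 + x**2*cos(x)**2 + 2*x*sin(x)**2
The correct value should be: -x**2*sin(x)**2 + x**2*cos(x)**2 + 2*x*sin(x)*cos(x)

Explanation: cos(x) was incorrectly written as sin(x): the term 2*x*sin(x)*cos(x) was incorrectly written as 2*x*sin(x)**2
The later steps are derived from this incorrect expression, so the error originates in Step 2.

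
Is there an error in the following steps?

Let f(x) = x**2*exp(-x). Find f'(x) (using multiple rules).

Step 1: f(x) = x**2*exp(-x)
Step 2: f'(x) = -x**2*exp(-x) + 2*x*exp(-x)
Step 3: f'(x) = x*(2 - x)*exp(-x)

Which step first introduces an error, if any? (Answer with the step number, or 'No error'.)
No error

All steps in this derivation are correct.
The final answer f'(x) = x*(2 - x)*exp(-x) is valid.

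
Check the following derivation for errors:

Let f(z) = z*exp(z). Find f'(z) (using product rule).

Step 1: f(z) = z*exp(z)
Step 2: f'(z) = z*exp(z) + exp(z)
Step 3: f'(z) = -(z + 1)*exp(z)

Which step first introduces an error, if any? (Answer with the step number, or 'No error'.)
Step 3

Step 3 is incorrect due to a sign flip.
The step shows: -(z + 1)*exp(z)
The correct value should be: (z + 1)*exp(z)

Explanation: The sign of the whole expression was flipped: the term (z + 1)*exp(z) was incorrectly written as -(z + 1)*exp(z)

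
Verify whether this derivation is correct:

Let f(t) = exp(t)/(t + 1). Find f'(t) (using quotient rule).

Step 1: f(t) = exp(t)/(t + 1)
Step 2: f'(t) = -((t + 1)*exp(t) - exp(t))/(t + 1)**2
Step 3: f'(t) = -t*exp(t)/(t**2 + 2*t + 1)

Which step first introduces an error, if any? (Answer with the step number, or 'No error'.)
Step 2

Step 2 is incorrect due to a sign flip.
The step shows: -((t + 1)*exp(t) - exp(t))/(t + 1)**2
The correct value should be: ((t + 1)*exp(t) - exp(t))/(t + 1)**2

Explanation: The sign of the whole expression was flipped: the term ((t + 1)*exp(t) - exp(t))/(t + 1)**2 was incorrectly written as -((t + 1)*exp(t) - exp(t))/(t + 1)**2
The later steps are derived from this incorrect expression, so the error originates in Step 2.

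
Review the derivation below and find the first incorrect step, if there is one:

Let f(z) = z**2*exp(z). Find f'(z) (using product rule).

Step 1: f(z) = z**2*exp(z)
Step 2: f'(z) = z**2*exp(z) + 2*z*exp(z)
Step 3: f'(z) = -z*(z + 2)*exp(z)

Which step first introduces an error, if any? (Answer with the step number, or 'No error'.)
Step 3

Step 3 is incorrect due to a sign flip.
The step shows: -z*(z + 2)*exp(z)
The correct value should be: z*(z + 2)*exp(z)

Explanation: The sign of the whole expression was flipped: the term z*(z + 2)*exp(z) was incorrectly written as -z*(z + 2)*exp(z)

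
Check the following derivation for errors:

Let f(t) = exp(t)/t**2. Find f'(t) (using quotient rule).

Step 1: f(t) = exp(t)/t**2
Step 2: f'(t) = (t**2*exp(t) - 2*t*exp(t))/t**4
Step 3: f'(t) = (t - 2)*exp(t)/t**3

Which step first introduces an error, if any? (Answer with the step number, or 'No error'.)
No error

All steps in this derivation are correct.
The final answer f'(t) = (t - 2)*exp(t)/t**3 is valid.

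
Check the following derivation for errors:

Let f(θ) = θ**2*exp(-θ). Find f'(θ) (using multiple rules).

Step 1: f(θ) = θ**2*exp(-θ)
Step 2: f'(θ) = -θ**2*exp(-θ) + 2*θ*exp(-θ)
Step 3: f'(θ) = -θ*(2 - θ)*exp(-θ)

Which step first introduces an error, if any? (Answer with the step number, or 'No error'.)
Step 3

Step 3 is incorrect due to a sign flip.
The step shows: -θ*(2 - θ)*exp(-θ)
The correct value should be: θ*(2 - θ)*exp(-θ)

Explanation: The sign of the whole expression was flipped: the term θ*(2 - θ)*exp(-θ) was incorrectly written as -θ*(2 - θ)*exp(-θ)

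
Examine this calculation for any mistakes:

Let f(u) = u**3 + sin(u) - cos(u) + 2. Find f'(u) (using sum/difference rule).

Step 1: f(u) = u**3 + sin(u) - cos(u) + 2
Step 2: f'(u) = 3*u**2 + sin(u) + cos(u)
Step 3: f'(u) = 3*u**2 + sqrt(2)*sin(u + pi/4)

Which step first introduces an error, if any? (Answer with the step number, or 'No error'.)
No error

All steps in this derivation are correct.
The final answer f'(u) = 3*u**2 + sqrt(2)*sin(u + pi/4) is valid.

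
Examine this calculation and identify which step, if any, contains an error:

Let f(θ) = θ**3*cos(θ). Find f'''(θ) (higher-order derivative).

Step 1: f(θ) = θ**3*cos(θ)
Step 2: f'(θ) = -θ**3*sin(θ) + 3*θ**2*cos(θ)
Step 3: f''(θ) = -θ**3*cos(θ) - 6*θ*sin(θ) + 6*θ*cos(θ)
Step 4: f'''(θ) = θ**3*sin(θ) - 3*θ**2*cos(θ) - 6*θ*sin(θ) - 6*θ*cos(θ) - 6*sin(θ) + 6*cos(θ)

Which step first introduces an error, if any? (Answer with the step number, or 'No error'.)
Step 3

Step 3 is incorrect due to a wrong exponent.
The step shows: -θ**3*cos(θ) - 6*θ*sin(θ) + 6*θ*cos(θ)
The correct value should be: -θ**3*cos(θ) - 6*θ**2*sin(θ) + 6*θ*cos(θ)

Explanation: The exponent 2 on θ was incorrectly written as 1: the term -6*θ**2*sin(θ) was incorrectly written as -6*θ*sin(θ)
The later steps are derived from this incorrect expression, so the error originates in Step 3.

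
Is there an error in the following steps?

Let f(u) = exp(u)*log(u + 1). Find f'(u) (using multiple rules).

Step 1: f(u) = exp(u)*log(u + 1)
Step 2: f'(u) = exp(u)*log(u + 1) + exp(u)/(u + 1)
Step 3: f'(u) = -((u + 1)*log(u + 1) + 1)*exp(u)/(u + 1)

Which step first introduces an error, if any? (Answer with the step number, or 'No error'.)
Step 3

Step 3 is incorrect due to a sign flip.
The step shows: -((u + 1)*log(u + 1) + 1)*exp(u)/(u + 1)
The correct value should be: ((u + 1)*log(u + 1) + 1)*exp(u)/(u + 1)

Explanation: The sign of the whole expression was flipped: the term ((u + 1)*log(u + 1) + 1)*exp(u)/(u + 1) was incorrectly written as -((u + 1)*log(u + 1) + 1)*exp(u)/(u + 1)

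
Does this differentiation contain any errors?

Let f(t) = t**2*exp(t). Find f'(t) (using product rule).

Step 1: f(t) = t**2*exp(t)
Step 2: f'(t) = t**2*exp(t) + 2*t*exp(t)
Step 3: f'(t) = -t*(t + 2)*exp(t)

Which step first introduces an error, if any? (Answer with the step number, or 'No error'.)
Step 3

Step 3 is incorrect due to a sign flip.
The step shows: -t*(t + 2)*exp(t)
The correct value should be: t*(t + 2)*exp(t)

Explanation: The sign of the whole expression was flipped: the term t*(t + 2)*exp(t) was incorrectly written as -t*(t + 2)*exp(t)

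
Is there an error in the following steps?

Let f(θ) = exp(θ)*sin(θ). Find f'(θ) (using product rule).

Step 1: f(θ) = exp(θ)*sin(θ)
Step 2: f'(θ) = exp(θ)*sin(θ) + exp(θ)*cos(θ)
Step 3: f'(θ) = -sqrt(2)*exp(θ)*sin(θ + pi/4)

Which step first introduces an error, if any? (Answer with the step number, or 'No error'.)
Step 3

Step 3 is incorrect due to a sign flip.
The step shows: -sqrt(2)*exp(θ)*sin(θ + pi/4)
The correct value should be: sqrt(2)*exp(θ)*sin(θ + pi/4)

Explanation: The sign of the whole expression was flipped: the term sqrt(2)*exp(θ)*sin(θ + pi/4) was incorrectly written as -sqrt(2)*exp(θ)*sin(θ + pi/4)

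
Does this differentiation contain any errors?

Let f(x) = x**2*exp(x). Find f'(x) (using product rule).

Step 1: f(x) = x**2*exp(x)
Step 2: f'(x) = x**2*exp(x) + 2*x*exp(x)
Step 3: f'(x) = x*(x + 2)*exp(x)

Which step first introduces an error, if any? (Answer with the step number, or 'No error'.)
No error

All steps in this derivation are correct.
The final answer f'(x) = x*(x + 2)*exp(x) is valid.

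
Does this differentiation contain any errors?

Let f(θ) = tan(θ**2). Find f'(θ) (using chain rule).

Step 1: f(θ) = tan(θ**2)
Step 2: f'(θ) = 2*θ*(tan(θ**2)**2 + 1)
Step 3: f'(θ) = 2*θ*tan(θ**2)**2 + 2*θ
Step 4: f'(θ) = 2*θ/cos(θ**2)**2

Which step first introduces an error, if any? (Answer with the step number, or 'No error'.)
No error

All steps in this derivation are correct.
The final answer f'(θ) = 2*θ/cos(θ**2)**2 is valid.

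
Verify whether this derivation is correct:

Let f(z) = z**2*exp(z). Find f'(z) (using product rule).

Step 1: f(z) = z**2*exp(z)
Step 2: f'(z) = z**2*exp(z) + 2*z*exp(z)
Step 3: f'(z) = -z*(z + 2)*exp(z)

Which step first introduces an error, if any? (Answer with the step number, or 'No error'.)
Step 3

Step 3 is incorrect due to a sign flip.
The step shows: -z*(z + 2)*exp(z)
The correct value should be: z*(z + 2)*exp(z)

Explanation: The sign of the whole expression was flipped: the term z*(z + 2)*exp(z) was incorrectly written as -z*(z + 2)*exp(z)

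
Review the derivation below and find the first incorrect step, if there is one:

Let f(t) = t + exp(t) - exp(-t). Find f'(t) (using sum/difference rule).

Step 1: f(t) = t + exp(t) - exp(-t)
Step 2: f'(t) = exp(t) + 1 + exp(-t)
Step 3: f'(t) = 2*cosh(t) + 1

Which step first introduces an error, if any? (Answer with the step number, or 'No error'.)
No error

All steps in this derivation are correct.
The final answer f'(t) = 2*cosh(t) + 1 is valid.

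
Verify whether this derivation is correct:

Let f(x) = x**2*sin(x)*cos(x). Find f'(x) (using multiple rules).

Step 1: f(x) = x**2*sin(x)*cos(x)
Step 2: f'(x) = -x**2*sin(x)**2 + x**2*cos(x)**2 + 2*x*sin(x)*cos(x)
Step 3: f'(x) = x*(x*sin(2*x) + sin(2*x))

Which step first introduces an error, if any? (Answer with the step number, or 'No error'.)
Step 3

Step 3 is incorrect due to a wrong trig function.
The step shows: x*(x*sin(2*x) + sin(2*x))
The correct value should be: x*(x*cos(2*x) + sin(2*x))

Explanation: cos(2*x) was incorrectly written as sin(2*x): the term x*(x*cos(2*x) + sin(2*x)) was incorrectly written as x*(x*sin(2*x) + sin(2*x))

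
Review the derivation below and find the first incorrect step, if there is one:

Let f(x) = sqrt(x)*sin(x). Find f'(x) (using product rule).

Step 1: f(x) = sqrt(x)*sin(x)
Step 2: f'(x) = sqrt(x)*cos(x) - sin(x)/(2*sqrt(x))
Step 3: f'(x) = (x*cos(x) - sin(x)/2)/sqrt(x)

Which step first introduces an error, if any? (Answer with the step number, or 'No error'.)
Step 2

Step 2 is incorrect due to a sign flip.
The step shows: sqrt(x)*cos(x) - sin(x)/(2*sqrt(x))
The correct value should be: sqrt(x)*cos(x) + sin(x)/(2*sqrt(x))

Explanation: The sign of one term was flipped: the term sin(x)/(2*sqrt(x)) was incorrectly written as -sin(x)/(2*sqrt(x))
The later steps are derived from this incorrect expression, so the error originates in Step 2.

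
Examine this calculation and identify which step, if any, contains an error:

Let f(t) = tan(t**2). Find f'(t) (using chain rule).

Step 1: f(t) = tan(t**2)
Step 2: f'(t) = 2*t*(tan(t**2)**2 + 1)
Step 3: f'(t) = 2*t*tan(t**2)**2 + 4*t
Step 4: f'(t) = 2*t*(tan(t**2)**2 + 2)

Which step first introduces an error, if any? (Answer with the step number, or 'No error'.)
Step 3

Step 3 is incorrect due to a wrong coefficient.
The step shows: 2*t*tan(t**2)**2 + 4*t
The correct value should be: 2*t*tan(t**2)**2 + 2*t

Explanation: The coefficient 2 was incorrectly written as 4: the term 2*t was incorrectly written as 4*t
The later steps are derived from this incorrect expression, so the error originates in Step 3.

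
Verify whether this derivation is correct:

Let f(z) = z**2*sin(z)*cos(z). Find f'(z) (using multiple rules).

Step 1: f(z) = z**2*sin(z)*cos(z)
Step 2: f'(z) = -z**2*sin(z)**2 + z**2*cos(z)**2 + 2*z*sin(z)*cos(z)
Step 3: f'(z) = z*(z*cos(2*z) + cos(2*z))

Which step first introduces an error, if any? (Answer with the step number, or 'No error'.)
Step 3

Step 3 is incorrect due to a wrong trig function.
The step shows: z*(z*cos(2*z) + cos(2*z))
The correct value should be: z*(z*cos(2*z) + sin(2*z))

Explanation: sin(2*z) was incorrectly written as cos(2*z): the term z*(z*cos(2*z) + sin(2*z)) was incorrectly written as z*(z*cos(2*z) + cos(2*z))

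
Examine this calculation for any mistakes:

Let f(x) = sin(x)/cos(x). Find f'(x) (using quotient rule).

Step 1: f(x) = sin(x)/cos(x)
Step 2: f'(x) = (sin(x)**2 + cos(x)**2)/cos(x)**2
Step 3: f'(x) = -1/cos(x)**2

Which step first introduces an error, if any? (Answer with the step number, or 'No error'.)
Step 3

Step 3 is incorrect due to a sign flip.
The step shows: -1/cos(x)**2
The correct value should be: cos(x)**(-2)

Explanation: The sign of the whole expression was flipped: the term cos(x)**(-2) was incorrectly written as -1/cos(x)**2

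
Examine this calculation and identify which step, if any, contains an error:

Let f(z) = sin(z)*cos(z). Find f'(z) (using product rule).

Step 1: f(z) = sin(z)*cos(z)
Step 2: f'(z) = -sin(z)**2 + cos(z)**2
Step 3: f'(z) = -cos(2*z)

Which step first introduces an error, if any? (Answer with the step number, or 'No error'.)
Step 3

Step 3 is incorrect due to a sign flip.
The step shows: -cos(2*z)
The correct value should be: cos(2*z)

Explanation: The sign of the whole expression was flipped: the term cos(2*z) was incorrectly written as -cos(2*z)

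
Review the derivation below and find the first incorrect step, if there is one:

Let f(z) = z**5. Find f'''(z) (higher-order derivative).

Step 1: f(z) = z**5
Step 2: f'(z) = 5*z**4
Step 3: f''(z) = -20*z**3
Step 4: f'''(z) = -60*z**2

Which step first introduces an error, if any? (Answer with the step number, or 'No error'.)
Step 3

Step 3 is incorrect due to a sign flip.
The step shows: -20*z**3
The correct value should be: 20*z**3

Explanation: The sign of the whole expression was flipped: the term 20*z**3 was incorrectly written as -20*z**3
The later steps are derived from this incorrect expression, so the error originates in Step 3.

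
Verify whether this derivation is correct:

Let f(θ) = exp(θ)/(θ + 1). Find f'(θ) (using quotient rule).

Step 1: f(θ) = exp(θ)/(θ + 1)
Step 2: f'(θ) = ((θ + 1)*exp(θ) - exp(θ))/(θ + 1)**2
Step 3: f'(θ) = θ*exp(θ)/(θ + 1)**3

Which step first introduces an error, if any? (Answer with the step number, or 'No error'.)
Step 3

Step 3 is incorrect due to a wrong exponent.
The step shows: θ*exp(θ)/(θ + 1)**3
The correct value should be: θ*exp(θ)/(θ + 1)**2

Explanation: The exponent -2 on θ + 1 was incorrectly written as -3: the term θ*exp(θ)/(θ + 1)**2 was incorrectly written as θ*exp(θ)/(θ + 1)**3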